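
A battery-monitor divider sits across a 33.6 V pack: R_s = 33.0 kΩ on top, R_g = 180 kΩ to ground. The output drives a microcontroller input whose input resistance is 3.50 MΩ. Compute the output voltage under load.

The load sits in parallel with R_g: R_g‖R_L = (180 × 3500) / (180 + 3500) = 171.2 kΩ.
V_out = 33.6 × 171.2 / (33.0 + 171.2) = 33.6 × 171.2/204.2 = 28.2 V.

V_out ≈ 28.2 V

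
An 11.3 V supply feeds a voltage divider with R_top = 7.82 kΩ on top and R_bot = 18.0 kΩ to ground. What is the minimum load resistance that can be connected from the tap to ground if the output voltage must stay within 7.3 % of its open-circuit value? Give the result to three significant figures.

R_L(min) ≈ 69.2 kΩ

Output resistance R_th = R_top‖R_bot = (7.82 × 18.0)/25.82 = 5.452 kΩ.
The fractional drop is R_th/(R_th + R_L); requiring this ≤ 0.0730 gives R_L ≥ R_th(1/0.0730 − 1) = 5.452 × 12.70 = 69.2 kΩ.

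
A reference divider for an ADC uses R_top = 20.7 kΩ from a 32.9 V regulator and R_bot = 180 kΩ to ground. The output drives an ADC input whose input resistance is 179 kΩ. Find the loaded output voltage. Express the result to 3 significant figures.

The load sits in parallel with R_bot: R_bot‖R_L = (180 × 179) / (180 + 179) = 89.75 kΩ.
V_out = 32.9 × 89.75 / (20.7 + 89.75) = 32.9 × 89.75/110.4 = 26.7 V.

V_out ≈ 26.7 V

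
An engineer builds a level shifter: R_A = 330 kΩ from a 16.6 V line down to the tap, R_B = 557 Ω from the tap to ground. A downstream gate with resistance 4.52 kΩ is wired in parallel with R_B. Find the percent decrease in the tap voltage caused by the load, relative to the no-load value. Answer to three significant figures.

11.0 %

The divider's output (Thévenin) resistance is R_A‖R_B = 556.1 Ω.
Fractional drop under load = R_th/(R_th + R_L) = 556.1 / (556.1 + 4520) = 0.1095.
So the output falls by 11.0 %.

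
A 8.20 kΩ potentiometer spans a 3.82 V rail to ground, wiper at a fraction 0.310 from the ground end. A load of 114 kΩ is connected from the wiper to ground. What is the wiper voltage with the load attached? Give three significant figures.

The wiper splits the pot into (1−α)R = 5.658 kΩ above and αR = 2.542 kΩ below.
Lower section ‖ load = 2.487 kΩ.
V_wiper = 3.82 × 2.487/(5.658 + 2.487) = 1.17 V.

V ≈ 1.17 V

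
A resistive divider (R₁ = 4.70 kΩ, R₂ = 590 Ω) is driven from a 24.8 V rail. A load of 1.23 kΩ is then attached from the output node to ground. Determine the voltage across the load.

The load sits in parallel with R₂: R₂‖R_L = (590 × 1230) / (590 + 1230) = 398.7 Ω.
V_out = 24.8 × 398.7 / (4700 + 398.7) = 24.8 × 398.7/5099 = 1.94 V.
(Unloaded it would have been 2.77 V.)

V_out ≈ 1.94 V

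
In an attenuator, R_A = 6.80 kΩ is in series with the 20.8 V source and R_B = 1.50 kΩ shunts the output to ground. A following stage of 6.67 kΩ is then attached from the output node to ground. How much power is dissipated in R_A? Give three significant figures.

Total resistance from the source is R_A + (R_B‖R_L) = 8.025 kΩ, so I = 20.8/8.025 kΩ = 2.592 mA.
P = I²·R_A = (2.592 mA)² × 6.80 kΩ = 45.7 mW.

P ≈ 45.7 mW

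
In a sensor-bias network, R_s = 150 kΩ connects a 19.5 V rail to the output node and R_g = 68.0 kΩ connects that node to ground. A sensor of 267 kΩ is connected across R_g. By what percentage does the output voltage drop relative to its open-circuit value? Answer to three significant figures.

14.9 %

The divider's output (Thévenin) resistance is R_s‖R_g = 46.79 kΩ.
Fractional drop under load = R_th/(R_th + R_L) = 46.79 / (46.79 + 267) = 0.1491.
So the output falls by 14.9 %.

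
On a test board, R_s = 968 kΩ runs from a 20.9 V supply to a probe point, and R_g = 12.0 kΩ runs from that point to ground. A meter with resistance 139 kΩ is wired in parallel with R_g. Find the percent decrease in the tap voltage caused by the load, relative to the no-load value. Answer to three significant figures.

7.86 %

The divider's output (Thévenin) resistance is R_s‖R_g = 11.85 kΩ.
Fractional drop under load = R_th/(R_th + R_L) = 11.85 / (11.85 + 139) = 0.07857.
So the output falls by 7.86 %.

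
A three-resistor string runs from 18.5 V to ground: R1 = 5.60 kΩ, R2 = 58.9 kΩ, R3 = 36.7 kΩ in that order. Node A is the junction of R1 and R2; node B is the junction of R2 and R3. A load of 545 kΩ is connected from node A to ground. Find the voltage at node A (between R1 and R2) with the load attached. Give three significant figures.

Below node A the series string R2+R3 = 95.60 kΩ sits in parallel with the 545 kΩ load: 81.33 kΩ.
V_A = 18.5 × 81.33/(5.60 + 81.33) = 17.3 V.

V ≈ 17.3 V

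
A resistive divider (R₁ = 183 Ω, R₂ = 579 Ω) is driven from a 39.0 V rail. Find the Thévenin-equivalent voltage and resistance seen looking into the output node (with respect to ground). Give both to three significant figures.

V_th = 29.6 V, R_th = 139 Ω

V_th is the open-circuit tap voltage: 39.0 × 579/(183 + 579) = 29.6 V.
With the supply zeroed, R₁ and R₂ appear in parallel from the tap: R_th = R₁‖R₂ = (183 × 579)/762.0 = 139 Ω.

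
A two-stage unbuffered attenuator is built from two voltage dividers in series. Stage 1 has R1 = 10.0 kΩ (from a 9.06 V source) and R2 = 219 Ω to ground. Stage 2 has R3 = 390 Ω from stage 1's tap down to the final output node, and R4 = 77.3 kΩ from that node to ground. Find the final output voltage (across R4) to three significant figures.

V_out ≈ 0.193 V

Stage 2 presents R3+R4 = 77690 Ω as a load on stage 1's tap.
Stage 1's lower leg becomes R2‖(R3+R4) = 218.4 Ω, so V_mid = 9.06 × 218.4/10220 = 0.1936 V.
Stage 2 is itself unloaded: V_out = V_mid × R4/(R3+R4) = 0.1936 × 77300/77690 = 0.193 V.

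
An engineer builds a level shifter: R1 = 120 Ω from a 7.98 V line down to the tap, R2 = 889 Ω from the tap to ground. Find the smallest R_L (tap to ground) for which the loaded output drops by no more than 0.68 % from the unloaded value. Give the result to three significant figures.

Output resistance R_th = R1‖R2 = (120 × 889)/1009 = 105.7 Ω.
The fractional drop is R_th/(R_th + R_L); requiring this ≤ 0.00680 gives R_L ≥ R_th(1/0.00680 − 1) = 105.7 × 146.1 = 15.4 kΩ.

R_L(min) ≈ 15.4 kΩ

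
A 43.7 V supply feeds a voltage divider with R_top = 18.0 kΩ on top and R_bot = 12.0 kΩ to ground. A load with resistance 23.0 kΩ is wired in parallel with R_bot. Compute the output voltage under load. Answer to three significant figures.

The load sits in parallel with R_bot: R_bot‖R_L = (12.0 × 23.0) / (12.0 + 23.0) = 7.886 kΩ.
V_out = 43.7 × 7.886 / (18.0 + 7.886) = 43.7 × 7.886/25.89 = 13.3 V.

V_out ≈ 13.3 V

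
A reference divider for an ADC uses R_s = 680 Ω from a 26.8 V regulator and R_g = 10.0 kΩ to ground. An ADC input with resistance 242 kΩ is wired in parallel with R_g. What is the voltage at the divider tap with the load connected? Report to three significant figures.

The load sits in parallel with R_g: R_g‖R_L = (10000 × 242000) / (10000 + 242000) = 9603 Ω.
V_out = 26.8 × 9603 / (680 + 9603) = 26.8 × 9603/10280 = 25.0 V.

V_out ≈ 25.0 V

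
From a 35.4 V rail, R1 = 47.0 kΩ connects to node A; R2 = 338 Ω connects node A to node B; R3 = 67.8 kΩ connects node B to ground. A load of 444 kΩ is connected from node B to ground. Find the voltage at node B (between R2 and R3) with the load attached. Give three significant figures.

At node B, R3 is in parallel with the load: R3‖R_L = 58820 Ω.
Below node A the resistance is R2 + (R3‖R_L) = 59160 Ω, so V_A = 35.4 × 59160/106200 = 19.73 V.
Then V_B = V_A × (R3‖R_L)/(R2 + R3‖R_L) = 19.73 × 58820/59160 = 19.6 V.

V ≈ 19.6 V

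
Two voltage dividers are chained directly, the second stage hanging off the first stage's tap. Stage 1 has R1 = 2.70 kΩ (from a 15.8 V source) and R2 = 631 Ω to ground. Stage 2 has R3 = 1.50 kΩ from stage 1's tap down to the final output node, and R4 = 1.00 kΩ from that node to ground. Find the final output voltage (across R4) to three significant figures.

V_out ≈ 0.994 V

Stage 2 presents R3+R4 = 2500 Ω as a load on stage 1's tap.
Stage 1's lower leg becomes R2‖(R3+R4) = 503.8 Ω, so V_mid = 15.8 × 503.8/3204 = 2.485 V.
Stage 2 is itself unloaded: V_out = V_mid × R4/(R3+R4) = 2.485 × 1000/2500 = 0.994 V.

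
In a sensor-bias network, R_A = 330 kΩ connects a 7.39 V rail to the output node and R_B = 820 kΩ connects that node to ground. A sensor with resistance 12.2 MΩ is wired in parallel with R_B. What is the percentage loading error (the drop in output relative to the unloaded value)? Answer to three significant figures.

1.89 %

The divider's output (Thévenin) resistance is R_A‖R_B = 235.3 kΩ.
Fractional drop under load = R_th/(R_th + R_L) = 235.3 / (235.3 + 12200) = 0.01892.
So the output falls by 1.89 %.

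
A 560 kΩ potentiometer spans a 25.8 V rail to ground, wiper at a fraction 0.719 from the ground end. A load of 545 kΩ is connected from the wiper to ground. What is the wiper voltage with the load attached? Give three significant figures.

V ≈ 15.4 V

The wiper splits the pot into (1−α)R = 157.4 kΩ above and αR = 402.6 kΩ below.
Lower section ‖ load = 231.6 kΩ.
V_wiper = 25.8 × 231.6/(157.4 + 231.6) = 15.4 V.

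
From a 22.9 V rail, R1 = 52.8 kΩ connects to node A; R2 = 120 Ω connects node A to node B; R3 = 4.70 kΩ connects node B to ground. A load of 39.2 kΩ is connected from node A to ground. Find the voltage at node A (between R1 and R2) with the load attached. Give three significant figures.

Below node A the series string R2+R3 = 4820 Ω sits in parallel with the 39200 Ω load: 4292 Ω.
V_A = 22.9 × 4292/(52800 + 4292) = 1.72 V.

V ≈ 1.72 V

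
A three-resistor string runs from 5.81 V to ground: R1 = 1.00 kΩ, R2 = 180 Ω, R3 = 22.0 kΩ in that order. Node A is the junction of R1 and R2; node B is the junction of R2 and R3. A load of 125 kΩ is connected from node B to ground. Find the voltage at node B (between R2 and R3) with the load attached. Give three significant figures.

At node B, R3 is in parallel with the load: R3‖R_L = 18710 Ω.
Below node A the resistance is R2 + (R3‖R_L) = 18890 Ω, so V_A = 5.81 × 18890/19890 = 5.518 V.
Then V_B = V_A × (R3‖R_L)/(R2 + R3‖R_L) = 5.518 × 18710/18890 = 5.47 V.

V ≈ 5.47 V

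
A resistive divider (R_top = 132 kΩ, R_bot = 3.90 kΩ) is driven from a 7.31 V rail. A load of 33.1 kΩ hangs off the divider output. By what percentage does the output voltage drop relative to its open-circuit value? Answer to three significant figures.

The divider's output (Thévenin) resistance is R_top‖R_bot = 3.788 kΩ.
Fractional drop under load = R_th/(R_th + R_L) = 3.788 / (3.788 + 33.1) = 0.1027.
So the output falls by 10.3 %.

10.3 %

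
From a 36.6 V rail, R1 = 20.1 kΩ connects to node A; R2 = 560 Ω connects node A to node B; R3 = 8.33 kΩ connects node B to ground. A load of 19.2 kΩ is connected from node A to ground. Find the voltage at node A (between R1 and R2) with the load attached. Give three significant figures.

V ≈ 8.50 V

Below node A the series string R2+R3 = 8890 Ω sits in parallel with the 19200 Ω load: 6076 Ω.
V_A = 36.6 × 6076/(20100 + 6076) = 8.50 V.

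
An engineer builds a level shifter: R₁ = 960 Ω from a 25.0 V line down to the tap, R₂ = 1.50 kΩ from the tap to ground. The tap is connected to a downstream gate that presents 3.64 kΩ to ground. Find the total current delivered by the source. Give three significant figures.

I ≈ 12.4 mA

R₂‖R_L = 1062 Ω, so the source sees R₁ + R₂‖R_L = 2022 Ω.
I = 25.0 V / 2022 Ω = 12.4 mA.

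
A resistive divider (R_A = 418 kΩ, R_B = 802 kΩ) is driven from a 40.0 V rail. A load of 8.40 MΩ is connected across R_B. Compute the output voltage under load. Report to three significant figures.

V_out ≈ 25.5 V

The load sits in parallel with R_B: R_B‖R_L = (802 × 8400) / (802 + 8400) = 732.1 kΩ.
V_out = 40.0 × 732.1 / (418 + 732.1) = 40.0 × 732.1/1150 = 25.5 V.
(Unloaded it would have been 26.3 V.)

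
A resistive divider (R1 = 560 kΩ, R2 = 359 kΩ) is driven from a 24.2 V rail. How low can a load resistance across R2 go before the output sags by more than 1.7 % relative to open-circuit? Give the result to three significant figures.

Output resistance R_th = R1‖R2 = (560 × 359)/919.0 = 218.8 kΩ.
The fractional drop is R_th/(R_th + R_L); requiring this ≤ 0.0170 gives R_L ≥ R_th(1/0.0170 − 1) = 218.8 × 57.82 = 12.6 MΩ.

R_L(min) ≈ 12.6 MΩ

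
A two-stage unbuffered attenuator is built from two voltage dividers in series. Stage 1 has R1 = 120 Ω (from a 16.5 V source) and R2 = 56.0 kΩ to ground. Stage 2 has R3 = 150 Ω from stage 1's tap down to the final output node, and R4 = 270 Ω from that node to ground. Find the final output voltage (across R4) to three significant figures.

Stage 2 presents R3+R4 = 420.0 Ω as a load on stage 1's tap.
Stage 1's lower leg becomes R2‖(R3+R4) = 416.9 Ω, so V_mid = 16.5 × 416.9/536.9 = 12.81 V.
Stage 2 is itself unloaded: V_out = V_mid × R4/(R3+R4) = 12.81 × 270/420.0 = 8.24 V.

V_out ≈ 8.24 V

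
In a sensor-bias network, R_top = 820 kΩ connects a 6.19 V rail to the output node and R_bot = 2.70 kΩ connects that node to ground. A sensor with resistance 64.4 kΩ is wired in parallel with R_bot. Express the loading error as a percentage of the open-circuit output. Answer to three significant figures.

The divider's output (Thévenin) resistance is R_top‖R_bot = 2.691 kΩ.
Fractional drop under load = R_th/(R_th + R_L) = 2.691 / (2.691 + 64.4) = 0.04011.
So the output falls by 4.01 %.

4.01 %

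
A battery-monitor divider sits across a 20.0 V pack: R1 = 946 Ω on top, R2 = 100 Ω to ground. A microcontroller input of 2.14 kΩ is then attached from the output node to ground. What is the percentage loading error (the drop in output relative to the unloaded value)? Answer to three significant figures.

4.05 %

The divider's output (Thévenin) resistance is R1‖R2 = 90.44 Ω.
Fractional drop under load = R_th/(R_th + R_L) = 90.44 / (90.44 + 2140) = 0.04055.
So the output falls by 4.05 %.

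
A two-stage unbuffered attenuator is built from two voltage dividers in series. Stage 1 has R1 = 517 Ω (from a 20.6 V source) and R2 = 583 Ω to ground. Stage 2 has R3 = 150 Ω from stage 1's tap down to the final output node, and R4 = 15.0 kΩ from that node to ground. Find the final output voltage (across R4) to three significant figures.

V_out ≈ 10.6 V

Stage 2 presents R3+R4 = 15150 Ω as a load on stage 1's tap.
Stage 1's lower leg becomes R2‖(R3+R4) = 561.4 Ω, so V_mid = 20.6 × 561.4/1078 = 10.72 V.
Stage 2 is itself unloaded: V_out = V_mid × R4/(R3+R4) = 10.72 × 15000/15150 = 10.6 V.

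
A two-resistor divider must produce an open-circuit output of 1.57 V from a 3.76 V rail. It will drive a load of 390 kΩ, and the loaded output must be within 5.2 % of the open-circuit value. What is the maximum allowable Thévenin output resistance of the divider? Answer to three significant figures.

R_th ≤ 21.4 kΩ

Loading drop = R_th/(R_th + R_L) ≤ 0.0520, so R_th ≤ R_L · ε/(1−ε) = 390 kΩ × 0.0520/0.9480 = 21.4 kΩ.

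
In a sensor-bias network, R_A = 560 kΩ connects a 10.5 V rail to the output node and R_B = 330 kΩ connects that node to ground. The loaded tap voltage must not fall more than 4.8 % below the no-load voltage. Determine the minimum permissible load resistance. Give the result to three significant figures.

R_L(min) ≈ 4.12 MΩ

Output resistance R_th = R_A‖R_B = (560 × 330)/890.0 = 207.6 kΩ.
The fractional drop is R_th/(R_th + R_L); requiring this ≤ 0.0480 gives R_L ≥ R_th(1/0.0480 − 1) = 207.6 × 19.83 = 4.12 MΩ.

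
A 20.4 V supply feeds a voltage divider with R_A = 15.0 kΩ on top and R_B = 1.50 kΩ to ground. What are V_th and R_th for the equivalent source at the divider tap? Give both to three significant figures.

V_th is the open-circuit tap voltage: 20.4 × 1.50/(15.0 + 1.50) = 1.85 V.
With the supply zeroed, R_A and R_B appear in parallel from the tap: R_th = R_A‖R_B = (15.0 × 1.50)/16.50 = 1.36 kΩ.

V_th = 1.85 V, R_th = 1.36 kΩ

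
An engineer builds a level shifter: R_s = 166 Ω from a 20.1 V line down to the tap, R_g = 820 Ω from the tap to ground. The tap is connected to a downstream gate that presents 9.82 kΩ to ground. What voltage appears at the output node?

V_out ≈ 16.5 V

The load sits in parallel with R_g: R_g‖R_L = (820 × 9820) / (820 + 9820) = 756.8 Ω.
V_out = 20.1 × 756.8 / (166 + 756.8) = 20.1 × 756.8/922.8 = 16.5 V.
(Unloaded it would have been 16.7 V.)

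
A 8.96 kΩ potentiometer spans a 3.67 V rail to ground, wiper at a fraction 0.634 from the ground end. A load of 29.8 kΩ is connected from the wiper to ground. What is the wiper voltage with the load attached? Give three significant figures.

The wiper splits the pot into (1−α)R = 3.279 kΩ above and αR = 5.681 kΩ below.
Lower section ‖ load = 4.771 kΩ.
V_wiper = 3.67 × 4.771/(3.279 + 4.771) = 2.18 V.

V ≈ 2.18 V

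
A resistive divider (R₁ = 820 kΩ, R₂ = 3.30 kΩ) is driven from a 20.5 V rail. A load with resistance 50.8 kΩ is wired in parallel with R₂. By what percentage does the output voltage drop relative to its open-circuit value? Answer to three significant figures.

The divider's output (Thévenin) resistance is R₁‖R₂ = 3.287 kΩ.
Fractional drop under load = R_th/(R_th + R_L) = 3.287 / (3.287 + 50.8) = 0.06077.
So the output falls by 6.08 %.

6.08 %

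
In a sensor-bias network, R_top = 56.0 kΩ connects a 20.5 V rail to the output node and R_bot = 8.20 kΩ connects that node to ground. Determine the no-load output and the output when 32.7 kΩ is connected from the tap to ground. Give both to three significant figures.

Open-circuit: V = 20.5 × 8.20/(56.0 + 8.20) = 2.62 V.
With the load, R_bot becomes R_bot‖R_L = 6.556 kΩ, so V = 20.5 × 6.556/62.56 = 2.15 V.

Unloaded: 2.62 V; loaded: 2.15 V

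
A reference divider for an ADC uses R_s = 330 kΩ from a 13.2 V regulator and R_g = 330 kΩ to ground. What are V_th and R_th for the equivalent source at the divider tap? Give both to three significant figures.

V_th = 6.60 V, R_th = 165 kΩ

V_th is the open-circuit tap voltage: 13.2 × 330/(330 + 330) = 6.60 V.
With the supply zeroed, R_s and R_g appear in parallel from the tap: R_th = R_s‖R_g = (330 × 330)/660.0 = 165 kΩ.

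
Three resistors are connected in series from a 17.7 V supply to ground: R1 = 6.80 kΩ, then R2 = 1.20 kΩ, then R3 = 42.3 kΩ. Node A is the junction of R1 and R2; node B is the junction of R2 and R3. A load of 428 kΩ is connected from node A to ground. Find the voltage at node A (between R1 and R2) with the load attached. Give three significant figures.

V ≈ 15.1 V

Below node A the series string R2+R3 = 43.50 kΩ sits in parallel with the 428 kΩ load: 39.49 kΩ.
V_A = 17.7 × 39.49/(6.80 + 39.49) = 15.1 V.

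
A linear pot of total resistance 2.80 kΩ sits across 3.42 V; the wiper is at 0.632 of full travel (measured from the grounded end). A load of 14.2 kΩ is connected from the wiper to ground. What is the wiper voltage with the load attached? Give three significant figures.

V ≈ 2.07 V

The wiper splits the pot into (1−α)R = 1.030 kΩ above and αR = 1.770 kΩ below.
Lower section ‖ load = 1.574 kΩ.
V_wiper = 3.42 × 1.574/(1.030 + 1.574) = 2.07 V.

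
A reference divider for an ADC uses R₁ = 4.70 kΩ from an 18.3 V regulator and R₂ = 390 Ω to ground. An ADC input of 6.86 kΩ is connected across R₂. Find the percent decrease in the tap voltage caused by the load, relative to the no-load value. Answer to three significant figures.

The divider's output (Thévenin) resistance is R₁‖R₂ = 360.1 Ω.
Fractional drop under load = R_th/(R_th + R_L) = 360.1 / (360.1 + 6860) = 0.04988.
So the output falls by 4.99 %.

4.99 %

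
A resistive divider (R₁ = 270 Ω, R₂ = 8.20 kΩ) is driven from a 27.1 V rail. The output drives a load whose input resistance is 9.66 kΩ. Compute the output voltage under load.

The load sits in parallel with R₂: R₂‖R_L = (8200 × 9660) / (8200 + 9660) = 4435 Ω.
V_out = 27.1 × 4435 / (270 + 4435) = 27.1 × 4435/4705 = 25.5 V.
(Unloaded it would have been 26.2 V.)

V_out ≈ 25.5 V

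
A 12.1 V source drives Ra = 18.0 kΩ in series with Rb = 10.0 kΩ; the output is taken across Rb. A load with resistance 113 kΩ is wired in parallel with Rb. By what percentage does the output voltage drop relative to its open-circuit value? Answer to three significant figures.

The divider's output (Thévenin) resistance is Ra‖Rb = 6.429 kΩ.
Fractional drop under load = R_th/(R_th + R_L) = 6.429 / (6.429 + 113) = 0.05383.
So the output falls by 5.38 %.

5.38 %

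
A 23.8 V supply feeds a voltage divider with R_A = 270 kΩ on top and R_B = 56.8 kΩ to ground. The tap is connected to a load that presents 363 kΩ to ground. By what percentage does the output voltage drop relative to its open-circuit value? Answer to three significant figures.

11.4 %

The divider's output (Thévenin) resistance is R_A‖R_B = 46.93 kΩ.
Fractional drop under load = R_th/(R_th + R_L) = 46.93 / (46.93 + 363) = 0.1145.
So the output falls by 11.4 %.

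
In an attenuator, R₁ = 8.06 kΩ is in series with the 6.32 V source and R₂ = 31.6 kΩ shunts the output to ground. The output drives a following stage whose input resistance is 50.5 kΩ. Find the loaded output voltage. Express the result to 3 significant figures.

The load sits in parallel with R₂: R₂‖R_L = (31.6 × 50.5) / (31.6 + 50.5) = 19.44 kΩ.
V_out = 6.32 × 19.44 / (8.06 + 19.44) = 6.32 × 19.44/27.50 = 4.47 V.
(Unloaded it would have been 5.04 V.)

V_out ≈ 4.47 V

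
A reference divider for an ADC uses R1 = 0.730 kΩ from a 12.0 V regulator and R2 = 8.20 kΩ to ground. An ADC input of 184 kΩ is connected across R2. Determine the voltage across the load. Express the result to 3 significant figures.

The load sits in parallel with R2: R2‖R_L = (8200 × 184000) / (8200 + 184000) = 7850 Ω.
V_out = 12.0 × 7850 / (730 + 7850) = 12.0 × 7850/8580 = 11.0 V.

V_out ≈ 11.0 V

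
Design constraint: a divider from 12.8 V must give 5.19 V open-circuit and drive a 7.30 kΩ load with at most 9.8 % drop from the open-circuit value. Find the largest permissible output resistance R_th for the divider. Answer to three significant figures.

R_th ≤ 793 Ω

Loading drop = R_th/(R_th + R_L) ≤ 0.0980, so R_th ≤ R_L · ε/(1−ε) = 7.30 kΩ × 0.0980/0.9020 = 793 Ω.
(Any R1, R2 with R2/(R1+R2) = 0.405 and R1‖R2 ≤ 793 Ω will meet the spec.)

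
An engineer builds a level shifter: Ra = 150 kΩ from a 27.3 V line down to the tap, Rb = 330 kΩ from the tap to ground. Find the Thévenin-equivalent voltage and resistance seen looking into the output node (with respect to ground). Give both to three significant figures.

V_th is the open-circuit tap voltage: 27.3 × 330/(150 + 330) = 18.8 V.
With the supply zeroed, Ra and Rb appear in parallel from the tap: R_th = Ra‖Rb = (150 × 330)/480.0 = 103 kΩ.

V_th = 18.8 V, R_th = 103 kΩ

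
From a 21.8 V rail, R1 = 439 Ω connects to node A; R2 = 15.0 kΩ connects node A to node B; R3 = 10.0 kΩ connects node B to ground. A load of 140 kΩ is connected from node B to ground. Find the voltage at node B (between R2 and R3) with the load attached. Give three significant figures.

V ≈ 8.21 V

At node B, R3 is in parallel with the load: R3‖R_L = 9333 Ω.
Below node A the resistance is R2 + (R3‖R_L) = 24330 Ω, so V_A = 21.8 × 24330/24770 = 21.41 V.
Then V_B = V_A × (R3‖R_L)/(R2 + R3‖R_L) = 21.41 × 9333/24330 = 8.21 V.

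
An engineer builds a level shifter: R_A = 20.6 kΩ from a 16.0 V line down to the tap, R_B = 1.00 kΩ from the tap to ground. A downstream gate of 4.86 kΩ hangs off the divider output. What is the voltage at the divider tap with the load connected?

V_out ≈ 0.619 V

The load sits in parallel with R_B: R_B‖R_L = (1.00 × 4.86) / (1.00 + 4.86) = 0.8294 kΩ.
V_out = 16.0 × 0.8294 / (20.6 + 0.8294) = 16.0 × 0.8294/21.43 = 0.619 V.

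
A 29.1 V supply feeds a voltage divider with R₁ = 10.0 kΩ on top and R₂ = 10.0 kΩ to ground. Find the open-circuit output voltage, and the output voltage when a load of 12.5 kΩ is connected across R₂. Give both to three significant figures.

Open-circuit: V = 29.1 × 10.0/(10.0 + 10.0) = 14.6 V.
With the load, R₂ becomes R₂‖R_L = 5.556 kΩ, so V = 29.1 × 5.556/15.56 = 10.4 V.

Unloaded: 14.6 V; loaded: 10.4 V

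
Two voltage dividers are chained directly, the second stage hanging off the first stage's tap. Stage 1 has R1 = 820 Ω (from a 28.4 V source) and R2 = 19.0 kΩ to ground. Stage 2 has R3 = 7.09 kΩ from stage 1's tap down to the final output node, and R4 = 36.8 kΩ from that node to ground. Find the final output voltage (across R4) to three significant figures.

Stage 2 presents R3+R4 = 43890 Ω as a load on stage 1's tap.
Stage 1's lower leg becomes R2‖(R3+R4) = 13260 Ω, so V_mid = 28.4 × 13260/14080 = 26.75 V.
Stage 2 is itself unloaded: V_out = V_mid × R4/(R3+R4) = 26.75 × 36800/43890 = 22.4 V.

V_out ≈ 22.4 V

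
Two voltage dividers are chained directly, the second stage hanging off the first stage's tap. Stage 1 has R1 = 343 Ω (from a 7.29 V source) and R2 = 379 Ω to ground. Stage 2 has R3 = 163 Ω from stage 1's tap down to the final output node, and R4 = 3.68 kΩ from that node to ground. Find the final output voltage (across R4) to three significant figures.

V_out ≈ 3.50 V

Stage 2 presents R3+R4 = 3843 Ω as a load on stage 1's tap.
Stage 1's lower leg becomes R2‖(R3+R4) = 345.0 Ω, so V_mid = 7.29 × 345.0/688.0 = 3.655 V.
Stage 2 is itself unloaded: V_out = V_mid × R4/(R3+R4) = 3.655 × 3680/3843 = 3.50 V.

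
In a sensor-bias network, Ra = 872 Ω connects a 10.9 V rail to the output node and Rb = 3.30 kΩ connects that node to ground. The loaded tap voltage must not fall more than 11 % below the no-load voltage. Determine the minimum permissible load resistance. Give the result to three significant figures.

R_L(min) ≈ 5.58 kΩ

Output resistance R_th = Ra‖Rb = (872 × 3300)/4172 = 689.7 Ω.
The fractional drop is R_th/(R_th + R_L); requiring this ≤ 0.110 gives R_L ≥ R_th(1/0.110 − 1) = 689.7 × 8.091 = 5.58 kΩ.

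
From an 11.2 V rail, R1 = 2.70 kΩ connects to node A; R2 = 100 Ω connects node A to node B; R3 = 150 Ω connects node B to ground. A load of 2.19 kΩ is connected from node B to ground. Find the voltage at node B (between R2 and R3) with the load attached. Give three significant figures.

V ≈ 0.535 V

At node B, R3 is in parallel with the load: R3‖R_L = 140.4 Ω.
Below node A the resistance is R2 + (R3‖R_L) = 240.4 Ω, so V_A = 11.2 × 240.4/2940 = 0.9156 V.
Then V_B = V_A × (R3‖R_L)/(R2 + R3‖R_L) = 0.9156 × 140.4/240.4 = 0.535 V.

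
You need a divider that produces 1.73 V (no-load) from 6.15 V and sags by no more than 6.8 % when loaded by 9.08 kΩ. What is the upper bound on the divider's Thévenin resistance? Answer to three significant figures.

Loading drop = R_th/(R_th + R_L) ≤ 0.0680, so R_th ≤ R_L · ε/(1−ε) = 9.08 kΩ × 0.0680/0.9320 = 662 Ω.
(Any R1, R2 with R2/(R1+R2) = 0.281 and R1‖R2 ≤ 662 Ω will meet the spec.)

R_th ≤ 662 Ω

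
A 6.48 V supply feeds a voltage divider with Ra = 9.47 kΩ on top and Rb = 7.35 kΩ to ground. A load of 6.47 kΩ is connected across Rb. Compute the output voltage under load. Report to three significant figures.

The load sits in parallel with Rb: Rb‖R_L = (7.35 × 6.47) / (7.35 + 6.47) = 3.441 kΩ.
V_out = 6.48 × 3.441 / (9.47 + 3.441) = 6.48 × 3.441/12.91 = 1.73 V.

V_out ≈ 1.73 V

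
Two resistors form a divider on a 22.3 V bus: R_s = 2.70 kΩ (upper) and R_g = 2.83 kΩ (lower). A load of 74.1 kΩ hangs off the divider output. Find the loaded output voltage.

The load sits in parallel with R_g: R_g‖R_L = (2.83 × 74.1) / (2.83 + 74.1) = 2.726 kΩ.
V_out = 22.3 × 2.726 / (2.70 + 2.726) = 22.3 × 2.726/5.426 = 11.2 V.
(Unloaded it would have been 11.4 V.)

V_out ≈ 11.2 V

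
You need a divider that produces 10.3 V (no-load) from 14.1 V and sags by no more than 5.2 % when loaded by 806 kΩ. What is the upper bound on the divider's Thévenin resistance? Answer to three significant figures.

Loading drop = R_th/(R_th + R_L) ≤ 0.0520, so R_th ≤ R_L · ε/(1−ε) = 806 kΩ × 0.0520/0.9480 = 44.2 kΩ.
(Any R1, R2 with R2/(R1+R2) = 0.730 and R1‖R2 ≤ 44.2 kΩ will meet the spec.)

R_th ≤ 44.2 kΩ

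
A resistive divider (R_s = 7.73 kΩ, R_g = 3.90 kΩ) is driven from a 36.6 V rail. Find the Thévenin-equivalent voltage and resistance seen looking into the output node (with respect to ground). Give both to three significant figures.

V_th = 12.3 V, R_th = 2.59 kΩ

V_th is the open-circuit tap voltage: 36.6 × 3.90/(7.73 + 3.90) = 12.3 V.
With the supply zeroed, R_s and R_g appear in parallel from the tap: R_th = R_s‖R_g = (7.73 × 3.90)/11.63 = 2.59 kΩ.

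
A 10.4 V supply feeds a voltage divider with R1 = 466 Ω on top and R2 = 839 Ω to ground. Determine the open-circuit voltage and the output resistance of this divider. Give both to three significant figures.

V_th is the open-circuit tap voltage: 10.4 × 839/(466 + 839) = 6.69 V.
With the supply zeroed, R1 and R2 appear in parallel from the tap: R_th = R1‖R2 = (466 × 839)/1305 = 300 Ω.

V_th = 6.69 V, R_th = 300 Ω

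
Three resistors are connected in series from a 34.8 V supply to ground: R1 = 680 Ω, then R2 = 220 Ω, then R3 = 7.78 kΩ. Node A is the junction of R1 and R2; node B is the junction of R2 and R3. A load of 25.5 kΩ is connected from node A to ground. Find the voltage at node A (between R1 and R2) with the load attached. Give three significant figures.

Below node A the series string R2+R3 = 8000 Ω sits in parallel with the 25500 Ω load: 6090 Ω.
V_A = 34.8 × 6090/(680 + 6090) = 31.3 V.

V ≈ 31.3 V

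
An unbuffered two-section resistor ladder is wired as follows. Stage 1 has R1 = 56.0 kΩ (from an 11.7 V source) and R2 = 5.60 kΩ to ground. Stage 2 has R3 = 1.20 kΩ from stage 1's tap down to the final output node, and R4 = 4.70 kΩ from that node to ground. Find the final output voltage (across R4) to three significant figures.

Stage 2 presents R3+R4 = 5.900 kΩ as a load on stage 1's tap.
Stage 1's lower leg becomes R2‖(R3+R4) = 2.873 kΩ, so V_mid = 11.7 × 2.873/58.87 = 0.5710 V.
Stage 2 is itself unloaded: V_out = V_mid × R4/(R3+R4) = 0.5710 × 4.70/5.900 = 0.455 V.

V_out ≈ 0.455 V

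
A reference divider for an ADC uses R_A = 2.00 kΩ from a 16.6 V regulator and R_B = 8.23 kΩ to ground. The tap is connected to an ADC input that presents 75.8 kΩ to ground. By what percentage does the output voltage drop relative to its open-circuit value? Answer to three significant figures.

2.08 %

The divider's output (Thévenin) resistance is R_A‖R_B = 1.609 kΩ.
Fractional drop under load = R_th/(R_th + R_L) = 1.609 / (1.609 + 75.8) = 0.02079.
So the output falls by 2.08 %.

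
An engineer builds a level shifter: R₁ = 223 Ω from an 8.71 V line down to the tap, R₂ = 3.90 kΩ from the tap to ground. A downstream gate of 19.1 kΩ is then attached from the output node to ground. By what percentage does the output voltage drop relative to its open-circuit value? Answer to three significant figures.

The divider's output (Thévenin) resistance is R₁‖R₂ = 210.9 Ω.
Fractional drop under load = R_th/(R_th + R_L) = 210.9 / (210.9 + 19100) = 0.01092.
So the output falls by 1.09 %.

1.09 %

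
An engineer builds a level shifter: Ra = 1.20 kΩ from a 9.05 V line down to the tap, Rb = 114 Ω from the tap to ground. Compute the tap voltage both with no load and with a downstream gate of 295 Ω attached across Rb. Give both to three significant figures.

Unloaded: 0.785 V; loaded: 0.580 V

Open-circuit: V = 9.05 × 114/(1200 + 114) = 0.785 V.
With the load, Rb becomes Rb‖R_L = 82.22 Ω, so V = 9.05 × 82.22/1282 = 0.580 V.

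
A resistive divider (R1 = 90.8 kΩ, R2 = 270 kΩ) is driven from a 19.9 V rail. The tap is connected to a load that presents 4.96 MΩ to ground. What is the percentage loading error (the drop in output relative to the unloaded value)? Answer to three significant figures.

1.35 %

The divider's output (Thévenin) resistance is R1‖R2 = 67.95 kΩ.
Fractional drop under load = R_th/(R_th + R_L) = 67.95 / (67.95 + 4960) = 0.01351.
So the output falls by 1.35 %.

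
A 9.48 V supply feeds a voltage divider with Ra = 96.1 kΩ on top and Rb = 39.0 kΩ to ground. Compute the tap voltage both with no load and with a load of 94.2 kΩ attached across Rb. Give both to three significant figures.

Open-circuit: V = 9.48 × 39.0/(96.1 + 39.0) = 2.74 V.
With the load, Rb becomes Rb‖R_L = 27.58 kΩ, so V = 9.48 × 27.58/123.7 = 2.11 V.

Unloaded: 2.74 V; loaded: 2.11 V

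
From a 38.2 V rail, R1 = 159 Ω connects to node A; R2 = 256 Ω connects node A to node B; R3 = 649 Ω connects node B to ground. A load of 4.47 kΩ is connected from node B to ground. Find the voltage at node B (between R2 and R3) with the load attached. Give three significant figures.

At node B, R3 is in parallel with the load: R3‖R_L = 566.7 Ω.
Below node A the resistance is R2 + (R3‖R_L) = 822.7 Ω, so V_A = 38.2 × 822.7/981.7 = 32.01 V.
Then V_B = V_A × (R3‖R_L)/(R2 + R3‖R_L) = 32.01 × 566.7/822.7 = 22.1 V.

V ≈ 22.1 V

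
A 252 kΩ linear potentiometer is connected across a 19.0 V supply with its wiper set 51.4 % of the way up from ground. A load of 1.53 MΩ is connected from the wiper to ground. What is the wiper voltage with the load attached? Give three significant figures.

V ≈ 9.38 V

The wiper splits the pot into (1−α)R = 122.5 kΩ above and αR = 129.5 kΩ below.
Lower section ‖ load = 119.4 kΩ.
V_wiper = 19.0 × 119.4/(122.5 + 119.4) = 9.38 V.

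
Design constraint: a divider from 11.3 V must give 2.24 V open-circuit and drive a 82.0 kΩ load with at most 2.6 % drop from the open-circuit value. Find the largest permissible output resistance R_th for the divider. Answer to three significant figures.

Loading drop = R_th/(R_th + R_L) ≤ 0.0260, so R_th ≤ R_L · ε/(1−ε) = 82.0 kΩ × 0.0260/0.9740 = 2.19 kΩ.
(Any R1, R2 with R2/(R1+R2) = 0.198 and R1‖R2 ≤ 2.19 kΩ will meet the spec.)

R_th ≤ 2.19 kΩ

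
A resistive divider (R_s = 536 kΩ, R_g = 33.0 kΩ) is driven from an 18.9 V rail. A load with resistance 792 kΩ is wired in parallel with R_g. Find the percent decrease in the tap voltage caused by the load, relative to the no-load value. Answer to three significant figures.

The divider's output (Thévenin) resistance is R_s‖R_g = 31.09 kΩ.
Fractional drop under load = R_th/(R_th + R_L) = 31.09 / (31.09 + 792) = 0.03777.
So the output falls by 3.78 %.

3.78 %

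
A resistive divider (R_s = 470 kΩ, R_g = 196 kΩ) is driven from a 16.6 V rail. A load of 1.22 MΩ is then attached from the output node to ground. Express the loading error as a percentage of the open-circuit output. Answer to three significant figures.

Unloaded V = 16.6 × 196/666.0 = 4.8853 V.
Loaded: R_g‖R_L = 168.9 kΩ, giving V = 16.6 × 168.9/638.9 = 4.3878 V.
Drop = (4.8853 − 4.3878) / 4.8853 = 10.2 %.

10.2 %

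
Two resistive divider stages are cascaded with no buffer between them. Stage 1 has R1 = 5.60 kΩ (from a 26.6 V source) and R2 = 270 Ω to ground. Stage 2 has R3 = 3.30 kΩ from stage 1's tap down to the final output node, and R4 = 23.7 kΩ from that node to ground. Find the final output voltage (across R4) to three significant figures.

V_out ≈ 1.06 V

Stage 2 presents R3+R4 = 27000 Ω as a load on stage 1's tap.
Stage 1's lower leg becomes R2‖(R3+R4) = 267.3 Ω, so V_mid = 26.6 × 267.3/5867 = 1.212 V.
Stage 2 is itself unloaded: V_out = V_mid × R4/(R3+R4) = 1.212 × 23700/27000 = 1.06 V.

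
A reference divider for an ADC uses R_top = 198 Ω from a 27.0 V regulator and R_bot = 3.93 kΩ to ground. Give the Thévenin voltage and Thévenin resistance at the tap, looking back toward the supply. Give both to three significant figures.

V_th = 25.7 V, R_th = 189 Ω

V_th is the open-circuit tap voltage: 27.0 × 3930/(198 + 3930) = 25.7 V.
With the supply zeroed, R_top and R_bot appear in parallel from the tap: R_th = R_top‖R_bot = (198 × 3930)/4128 = 189 Ω.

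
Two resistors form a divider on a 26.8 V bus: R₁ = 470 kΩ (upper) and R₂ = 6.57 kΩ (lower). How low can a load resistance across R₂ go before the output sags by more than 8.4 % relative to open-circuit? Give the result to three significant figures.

R_L(min) ≈ 70.7 kΩ

Output resistance R_th = R₁‖R₂ = (470 × 6.57)/476.6 = 6.479 kΩ.
The fractional drop is R_th/(R_th + R_L); requiring this ≤ 0.0840 gives R_L ≥ R_th(1/0.0840 − 1) = 6.479 × 10.90 = 70.7 kΩ.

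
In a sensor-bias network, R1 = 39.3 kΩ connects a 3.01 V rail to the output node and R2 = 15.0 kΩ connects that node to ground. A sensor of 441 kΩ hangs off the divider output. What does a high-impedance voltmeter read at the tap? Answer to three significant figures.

The load sits in parallel with R2: R2‖R_L = (15.0 × 441) / (15.0 + 441) = 14.51 kΩ.
V_out = 3.01 × 14.51 / (39.3 + 14.51) = 3.01 × 14.51/53.81 = 0.812 V.

V_out ≈ 0.812 V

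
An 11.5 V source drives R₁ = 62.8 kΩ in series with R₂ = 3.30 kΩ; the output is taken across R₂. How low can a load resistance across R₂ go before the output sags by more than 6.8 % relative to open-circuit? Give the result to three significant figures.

Output resistance R_th = R₁‖R₂ = (62.8 × 3.30)/66.10 = 3.135 kΩ.
The fractional drop is R_th/(R_th + R_L); requiring this ≤ 0.0680 gives R_L ≥ R_th(1/0.0680 − 1) = 3.135 × 13.71 = 43.0 kΩ.

R_L(min) ≈ 43.0 kΩ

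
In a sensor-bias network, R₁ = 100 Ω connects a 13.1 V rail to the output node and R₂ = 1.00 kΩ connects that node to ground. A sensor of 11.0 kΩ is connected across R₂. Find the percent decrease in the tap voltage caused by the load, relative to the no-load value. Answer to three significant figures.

0.820 %

The divider's output (Thévenin) resistance is R₁‖R₂ = 90.91 Ω.
Fractional drop under load = R_th/(R_th + R_L) = 90.91 / (90.91 + 11000) = 0.008197.
So the output falls by 0.820 %.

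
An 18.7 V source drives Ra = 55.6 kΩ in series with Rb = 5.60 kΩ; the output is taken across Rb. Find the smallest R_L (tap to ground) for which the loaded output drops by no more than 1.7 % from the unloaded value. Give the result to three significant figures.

R_L(min) ≈ 294 kΩ

Output resistance R_th = Ra‖Rb = (55.6 × 5.60)/61.20 = 5.088 kΩ.
The fractional drop is R_th/(R_th + R_L); requiring this ≤ 0.0170 gives R_L ≥ R_th(1/0.0170 − 1) = 5.088 × 57.82 = 294 kΩ.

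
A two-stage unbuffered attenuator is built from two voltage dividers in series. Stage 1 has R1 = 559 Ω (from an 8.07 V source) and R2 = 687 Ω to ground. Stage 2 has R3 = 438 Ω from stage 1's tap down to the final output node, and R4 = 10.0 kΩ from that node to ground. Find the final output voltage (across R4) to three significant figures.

V_out ≈ 4.14 V

Stage 2 presents R3+R4 = 10440 Ω as a load on stage 1's tap.
Stage 1's lower leg becomes R2‖(R3+R4) = 644.6 Ω, so V_mid = 8.07 × 644.6/1204 = 4.322 V.
Stage 2 is itself unloaded: V_out = V_mid × R4/(R3+R4) = 4.322 × 10000/10440 = 4.14 V.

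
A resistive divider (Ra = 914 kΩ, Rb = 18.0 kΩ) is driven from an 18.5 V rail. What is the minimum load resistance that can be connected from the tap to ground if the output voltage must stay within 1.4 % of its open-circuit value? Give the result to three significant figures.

Output resistance R_th = Ra‖Rb = (914 × 18.0)/932.0 = 17.65 kΩ.
The fractional drop is R_th/(R_th + R_L); requiring this ≤ 0.0140 gives R_L ≥ R_th(1/0.0140 − 1) = 17.65 × 70.43 = 1.24 MΩ.

R_L(min) ≈ 1.24 MΩ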